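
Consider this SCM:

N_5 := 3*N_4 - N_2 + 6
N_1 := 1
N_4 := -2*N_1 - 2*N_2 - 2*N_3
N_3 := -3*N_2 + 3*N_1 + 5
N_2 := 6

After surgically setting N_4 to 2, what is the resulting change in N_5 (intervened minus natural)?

Intervening sets N_4 = 2 and removes its equation (N_4 := -2*N_1 - 2*N_2 - 2*N_3).
N_5 = 3*N_4 - N_2 + 6  [with N_4=2, N_2=6]  = 6
Without intervention: N_3 = -3*N_2 + 3*N_1 + 5  [with N_2=6, N_1=1]  = -10; N_4 = -2*N_1 - 2*N_2 - 2*N_3  [with N_1=1, N_2=6, N_3=-10]  = 6; N_5 = 3*N_4 - N_2 + 6  [with N_4=6, N_2=6]  = 18.
Change = 6 − 18 = -12.

-12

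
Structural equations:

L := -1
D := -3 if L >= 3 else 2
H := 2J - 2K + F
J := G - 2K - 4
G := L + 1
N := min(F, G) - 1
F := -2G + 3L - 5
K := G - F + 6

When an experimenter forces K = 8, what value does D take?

do(K=8) replaces the equation K := G - F + 6 with the constant K = 8.
No directed path runs from K to D, so D keeps its natural value.
D = -3 if L >= 3 else 2  [with L=-1]  = 2

2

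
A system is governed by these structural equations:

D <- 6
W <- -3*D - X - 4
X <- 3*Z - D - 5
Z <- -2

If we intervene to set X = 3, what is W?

-25

The intervention breaks the incoming arrows to X: X <- 3*Z - D - 5 no longer applies, and X = 3.
W = -3*D - X - 4  [with D=6, X=3]  = -25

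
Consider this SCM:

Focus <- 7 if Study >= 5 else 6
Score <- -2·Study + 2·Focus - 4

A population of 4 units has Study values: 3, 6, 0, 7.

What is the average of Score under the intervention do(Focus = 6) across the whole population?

Every unit gets Focus=6 under the intervention. Score values become 2, -4, 8, -6; E[Score|do(Focus=6)] = 0.

0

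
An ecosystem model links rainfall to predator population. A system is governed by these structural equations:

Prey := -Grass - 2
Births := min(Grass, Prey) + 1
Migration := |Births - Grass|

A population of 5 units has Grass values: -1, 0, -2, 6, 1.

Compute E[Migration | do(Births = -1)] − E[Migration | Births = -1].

1.2

Under do(Births=-1), Births's equation is replaced by Births=-1 for every unit. Per-unit Migration: 0, 1, 1, 7, 2. Mean = 2.2.
Conditioning on Births=-1 selects the 2 unit(s) with Grass ∈ {0, -2}. Their Migration values: 1, 1. Mean = 1.
Difference = 2.2 − 1 = 1.2.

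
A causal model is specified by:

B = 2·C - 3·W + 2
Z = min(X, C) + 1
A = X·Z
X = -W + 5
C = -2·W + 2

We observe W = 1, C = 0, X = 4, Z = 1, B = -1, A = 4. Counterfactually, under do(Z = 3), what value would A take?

Under do(Z=3), the mechanism Z = min(X, C) + 1 is discarded; Z is fixed at 3.
X = -W + 5  [with W=1]  = 4
A = X·Z  [with X=4, Z=3]  = 12

12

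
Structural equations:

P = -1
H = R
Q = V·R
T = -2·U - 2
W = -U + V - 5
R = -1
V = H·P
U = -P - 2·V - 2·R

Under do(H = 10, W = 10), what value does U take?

Setting H = 10, W = 10 by intervention discards those variables' equations.
V = H·P  [with H=10, P=-1]  = -10
U = -P - 2·V - 2·R  [with P=-1, V=-10, R=-1]  = 23

23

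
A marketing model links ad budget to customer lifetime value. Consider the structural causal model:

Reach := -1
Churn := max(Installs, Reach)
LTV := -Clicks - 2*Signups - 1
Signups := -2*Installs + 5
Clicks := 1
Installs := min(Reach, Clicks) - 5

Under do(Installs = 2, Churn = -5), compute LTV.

Setting Installs = 2, Churn = -5 by intervention discards those variables' equations.
Signups = -2*Installs + 5  [with Installs=2]  = 1
LTV = -Clicks - 2*Signups - 1  [with Clicks=1, Signups=1]  = -4

-4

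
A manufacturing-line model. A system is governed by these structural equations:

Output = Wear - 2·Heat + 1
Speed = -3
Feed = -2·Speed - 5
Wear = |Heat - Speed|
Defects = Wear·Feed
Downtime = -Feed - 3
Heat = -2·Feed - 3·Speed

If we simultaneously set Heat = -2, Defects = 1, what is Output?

Setting Heat = -2, Defects = 1 by intervention discards those variables' equations.
Wear = |Heat - Speed|  [with Heat=-2, Speed=-3]  = 1
Output = Wear - 2·Heat + 1  [with Wear=1, Heat=-2]  = 6

6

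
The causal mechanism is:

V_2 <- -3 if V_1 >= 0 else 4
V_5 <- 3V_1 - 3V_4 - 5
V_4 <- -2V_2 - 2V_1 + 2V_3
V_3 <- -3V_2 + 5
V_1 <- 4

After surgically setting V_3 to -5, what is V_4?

The intervention breaks the incoming arrows to V_3: V_3 <- -3V_2 + 5 no longer applies, and V_3 = -5.
V_2 = -3 if V_1 >= 0 else 4  [with V_1=4]  = -3
V_4 = -2V_2 - 2V_1 + 2V_3  [with V_2=-3, V_1=4, V_3=-5]  = -12

-12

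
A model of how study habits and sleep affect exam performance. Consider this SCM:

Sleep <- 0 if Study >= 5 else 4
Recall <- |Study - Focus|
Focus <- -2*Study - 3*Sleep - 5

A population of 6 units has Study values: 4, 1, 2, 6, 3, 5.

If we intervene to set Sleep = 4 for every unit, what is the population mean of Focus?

The intervention sets Sleep=4 in all 6 units regardless of Study. Recomputing Focus per unit gives -25, -19, -21, -29, -23, -27; average -24.

-24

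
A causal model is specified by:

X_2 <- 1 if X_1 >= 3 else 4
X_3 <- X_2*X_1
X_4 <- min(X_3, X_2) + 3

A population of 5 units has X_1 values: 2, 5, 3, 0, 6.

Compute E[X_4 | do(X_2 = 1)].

3.8

do(X_2=1) breaks X_2's dependence on X_1. With X_2=1 fixed, X_4 across the units is 4, 4, 4, 3, 4, mean 3.8.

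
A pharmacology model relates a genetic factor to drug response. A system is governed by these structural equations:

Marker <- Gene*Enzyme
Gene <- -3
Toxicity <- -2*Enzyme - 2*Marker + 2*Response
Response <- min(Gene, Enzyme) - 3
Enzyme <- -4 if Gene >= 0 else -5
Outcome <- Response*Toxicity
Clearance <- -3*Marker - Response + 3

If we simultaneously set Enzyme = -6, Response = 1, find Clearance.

-52

The joint intervention fixes Enzyme = -6, Response = 1, removing each variable's own equation.
Marker = Gene*Enzyme  [with Gene=-3, Enzyme=-6]  = 18
Clearance = -3*Marker - Response + 3  [with Marker=18, Response=1]  = -52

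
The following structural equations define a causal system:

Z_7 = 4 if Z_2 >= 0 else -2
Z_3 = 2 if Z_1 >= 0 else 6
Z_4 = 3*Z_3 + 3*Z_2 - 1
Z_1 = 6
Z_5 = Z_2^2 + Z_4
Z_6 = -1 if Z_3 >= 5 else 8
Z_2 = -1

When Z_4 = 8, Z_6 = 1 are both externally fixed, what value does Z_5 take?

Setting Z_4 = 8, Z_6 = 1 by intervention discards those variables' equations.
Z_5 = Z_2^2 + Z_4  [with Z_2=-1, Z_4=8]  = 9

9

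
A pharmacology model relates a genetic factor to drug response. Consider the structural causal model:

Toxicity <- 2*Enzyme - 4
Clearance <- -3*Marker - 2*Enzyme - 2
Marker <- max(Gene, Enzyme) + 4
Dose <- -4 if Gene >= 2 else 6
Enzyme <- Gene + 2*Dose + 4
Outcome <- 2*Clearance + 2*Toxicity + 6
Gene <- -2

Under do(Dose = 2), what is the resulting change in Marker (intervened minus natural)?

-8

Under do(Dose=2), the mechanism Dose <- -4 if Gene >= 2 else 6 is discarded; Dose is fixed at 2.
Enzyme = Gene + 2*Dose + 4  [with Gene=-2, Dose=2]  = 6
Marker = max(Gene, Enzyme) + 4  [with Gene=-2, Enzyme=6]  = 10
Without intervention: Dose = -4 if Gene >= 2 else 6  [with Gene=-2]  = 6; Enzyme = Gene + 2*Dose + 4  [with Gene=-2, Dose=6]  = 14; Marker = max(Gene, Enzyme) + 4  [with Gene=-2, Enzyme=14]  = 18.
Change = 10 − 18 = -8.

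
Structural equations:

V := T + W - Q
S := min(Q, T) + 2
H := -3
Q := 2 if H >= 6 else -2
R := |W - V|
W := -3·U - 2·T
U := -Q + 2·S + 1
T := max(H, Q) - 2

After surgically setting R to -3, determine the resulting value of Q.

The intervention breaks the incoming arrows to R: R := |W - V| no longer applies, and R = -3.
Q is not downstream of the intervention, so its value is determined by the original equations.
Q = 2 if H >= 6 else -2  [with H=-3]  = -2

-2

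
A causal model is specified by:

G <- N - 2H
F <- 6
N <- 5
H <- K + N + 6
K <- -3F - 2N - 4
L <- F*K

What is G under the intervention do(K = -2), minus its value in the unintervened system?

do(K=-2) replaces the equation K <- -3F - 2N - 4 with the constant K = -2.
H = K + N + 6  [with K=-2, N=5]  = 9
G = N - 2H  [with N=5, H=9]  = -13
Without intervention: K = -3F - 2N - 4  [with F=6, N=5]  = -32; H = K + N + 6  [with K=-32, N=5]  = -21; G = N - 2H  [with N=5, H=-21]  = 47.
Change = -13 − 47 = -60.

-60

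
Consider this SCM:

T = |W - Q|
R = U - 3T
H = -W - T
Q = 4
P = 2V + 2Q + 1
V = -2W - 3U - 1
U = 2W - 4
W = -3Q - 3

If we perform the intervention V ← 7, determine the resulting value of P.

The intervention breaks the incoming arrows to V: V = -2W - 3U - 1 no longer applies, and V = 7.
P = 2V + 2Q + 1  [with V=7, Q=4]  = 23

23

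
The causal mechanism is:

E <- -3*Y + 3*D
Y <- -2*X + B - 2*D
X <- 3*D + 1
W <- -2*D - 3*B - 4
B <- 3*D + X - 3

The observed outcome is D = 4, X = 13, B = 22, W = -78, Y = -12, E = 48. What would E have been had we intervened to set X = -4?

-3

Under do(X=-4), the mechanism X <- 3*D + 1 is discarded; X is fixed at -4.
B = 3*D + X - 3  [with D=4, X=-4]  = 5
Y = -2*X + B - 2*D  [with X=-4, B=5, D=4]  = 5
E = -3*Y + 3*D  [with Y=5, D=4]  = -3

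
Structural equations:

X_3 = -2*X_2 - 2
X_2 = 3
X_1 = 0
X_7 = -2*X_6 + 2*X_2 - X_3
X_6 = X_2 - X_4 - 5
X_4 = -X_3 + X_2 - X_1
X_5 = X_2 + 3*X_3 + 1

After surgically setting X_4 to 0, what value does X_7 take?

18

The intervention breaks the incoming arrows to X_4: X_4 = -X_3 + X_2 - X_1 no longer applies, and X_4 = 0.
X_3 = -2*X_2 - 2  [with X_2=3]  = -8
X_6 = X_2 - X_4 - 5  [with X_2=3, X_4=0]  = -2
X_7 = -2*X_6 + 2*X_2 - X_3  [with X_6=-2, X_2=3, X_3=-8]  = 18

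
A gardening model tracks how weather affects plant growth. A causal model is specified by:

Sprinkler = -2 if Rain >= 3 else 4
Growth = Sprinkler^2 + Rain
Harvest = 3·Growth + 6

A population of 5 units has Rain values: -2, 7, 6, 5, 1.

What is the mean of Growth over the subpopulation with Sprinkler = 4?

Conditioning on Sprinkler=4 selects the 2 unit(s) with Rain ∈ {-2, 1}. Their Growth values: 14, 17. Mean = 15.5.

15.5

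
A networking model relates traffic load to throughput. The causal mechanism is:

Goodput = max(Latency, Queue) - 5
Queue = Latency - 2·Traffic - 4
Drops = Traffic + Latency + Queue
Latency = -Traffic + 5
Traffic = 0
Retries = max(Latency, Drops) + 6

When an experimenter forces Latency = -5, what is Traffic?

0

Under do(Latency=-5), the mechanism Latency = -Traffic + 5 is discarded; Latency is fixed at -5.
Traffic is not downstream of the intervention, so its value is determined by the original equations.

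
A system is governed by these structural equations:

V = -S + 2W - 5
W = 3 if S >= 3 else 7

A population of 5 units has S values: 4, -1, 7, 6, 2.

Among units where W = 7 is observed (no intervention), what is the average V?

E[V|W=7] averages over only the 2 units with W=7 (S = -1, 2): V = 10, 7, mean 8.5.

8.5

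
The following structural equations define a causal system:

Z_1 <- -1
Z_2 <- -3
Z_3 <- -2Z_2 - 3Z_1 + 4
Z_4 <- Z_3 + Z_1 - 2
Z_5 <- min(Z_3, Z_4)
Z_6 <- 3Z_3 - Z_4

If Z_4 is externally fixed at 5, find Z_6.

Under do(Z_4=5), the mechanism Z_4 <- Z_3 + Z_1 - 2 is discarded; Z_4 is fixed at 5.
Z_3 = -2Z_2 - 3Z_1 + 4  [with Z_2=-3, Z_1=-1]  = 13
Z_6 = 3Z_3 - Z_4  [with Z_3=13, Z_4=5]  = 34

34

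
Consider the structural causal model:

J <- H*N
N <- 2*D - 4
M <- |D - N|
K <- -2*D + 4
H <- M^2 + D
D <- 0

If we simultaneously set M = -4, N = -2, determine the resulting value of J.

-32

Setting M = -4, N = -2 by intervention discards those variables' equations.
H = M^2 + D  [with M=-4, D=0]  = 16
J = H*N  [with H=16, N=-2]  = -32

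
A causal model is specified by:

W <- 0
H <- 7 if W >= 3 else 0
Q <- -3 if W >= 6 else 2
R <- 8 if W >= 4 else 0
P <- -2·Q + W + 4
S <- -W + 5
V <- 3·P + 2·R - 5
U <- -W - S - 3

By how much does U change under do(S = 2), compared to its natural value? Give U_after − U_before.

Intervening sets S = 2 and removes its equation (S <- -W + 5).
U = -W - S - 3  [with W=0, S=2]  = -5
Without intervention: S = -W + 5  [with W=0]  = 5; U = -W - S - 3  [with W=0, S=5]  = -8.
Change = -5 − (-8) = 3.

3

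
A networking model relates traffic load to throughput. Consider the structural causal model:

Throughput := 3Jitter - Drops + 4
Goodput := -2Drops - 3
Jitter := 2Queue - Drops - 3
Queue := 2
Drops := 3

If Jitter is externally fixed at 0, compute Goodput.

-9

do(Jitter=0) replaces the equation Jitter := 2Queue - Drops - 3 with the constant Jitter = 0.
Goodput is not downstream of the intervention, so its value is determined by the original equations.
Goodput = -2Drops - 3  [with Drops=3]  = -9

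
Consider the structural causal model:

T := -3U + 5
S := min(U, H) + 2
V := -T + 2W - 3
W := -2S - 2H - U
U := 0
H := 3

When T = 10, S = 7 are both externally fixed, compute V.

Setting T = 10, S = 7 by intervention discards those variables' equations.
W = -2S - 2H - U  [with S=7, H=3, U=0]  = -20
V = -T + 2W - 3  [with T=10, W=-20]  = -53

-53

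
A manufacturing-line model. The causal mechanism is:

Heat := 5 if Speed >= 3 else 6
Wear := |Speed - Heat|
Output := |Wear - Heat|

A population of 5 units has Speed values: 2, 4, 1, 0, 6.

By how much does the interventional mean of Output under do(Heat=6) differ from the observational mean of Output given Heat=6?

The intervention sets Heat=6 in all 5 units regardless of Speed. Recomputing Output per unit gives 2, 4, 1, 0, 6; average 2.6.
Conditioning on Heat=6 selects the 3 unit(s) with Speed ∈ {2, 1, 0}. Their Output values: 2, 1, 0. Mean = 1.
Difference = 2.6 − 1 = 1.6.

1.6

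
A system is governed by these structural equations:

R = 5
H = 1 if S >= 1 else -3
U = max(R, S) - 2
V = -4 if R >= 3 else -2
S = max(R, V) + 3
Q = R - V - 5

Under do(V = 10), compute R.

5

Under do(V=10), the mechanism V = -4 if R >= 3 else -2 is discarded; V is fixed at 10.
R is not downstream of the intervention, so its value is determined by the original equations.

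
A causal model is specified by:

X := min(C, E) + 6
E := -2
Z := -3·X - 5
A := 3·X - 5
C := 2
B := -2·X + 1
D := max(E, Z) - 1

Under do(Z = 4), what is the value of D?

The intervention breaks the incoming arrows to Z: Z := -3·X - 5 no longer applies, and Z = 4.
D = max(E, Z) - 1  [with E=-2, Z=4]  = 3

3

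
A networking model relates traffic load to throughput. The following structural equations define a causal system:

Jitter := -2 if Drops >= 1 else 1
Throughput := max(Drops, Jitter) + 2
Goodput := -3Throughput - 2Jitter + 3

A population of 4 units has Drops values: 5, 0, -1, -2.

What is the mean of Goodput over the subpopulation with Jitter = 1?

-8

Conditioning on Jitter=1 selects the 3 unit(s) with Drops ∈ {0, -1, -2}. Their Goodput values: -8, -8, -8. Mean = -8.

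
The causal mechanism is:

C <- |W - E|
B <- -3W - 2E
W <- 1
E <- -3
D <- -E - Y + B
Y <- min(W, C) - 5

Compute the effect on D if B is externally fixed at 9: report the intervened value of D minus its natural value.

6

The intervention breaks the incoming arrows to B: B <- -3W - 2E no longer applies, and B = 9.
C = |W - E|  [with W=1, E=-3]  = 4
Y = min(W, C) - 5  [with W=1, C=4]  = -4
D = -E - Y + B  [with E=-3, Y=-4, B=9]  = 16
Without intervention: B = -3W - 2E  [with W=1, E=-3]  = 3; C = |W - E|  [with W=1, E=-3]  = 4; Y = min(W, C) - 5  [with W=1, C=4]  = -4; D = -E - Y + B  [with E=-3, Y=-4, B=3]  = 10.
Change = 16 − 10 = 6.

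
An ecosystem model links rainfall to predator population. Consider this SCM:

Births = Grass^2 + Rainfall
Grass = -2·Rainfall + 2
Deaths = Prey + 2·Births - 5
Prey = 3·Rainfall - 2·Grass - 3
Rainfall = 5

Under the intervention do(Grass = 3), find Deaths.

do(Grass=3) replaces the equation Grass = -2·Rainfall + 2 with the constant Grass = 3.
Prey = 3·Rainfall - 2·Grass - 3  [with Rainfall=5, Grass=3]  = 6
Births = Grass^2 + Rainfall  [with Grass=3, Rainfall=5]  = 14
Deaths = Prey + 2·Births - 5  [with Prey=6, Births=14]  = 29

29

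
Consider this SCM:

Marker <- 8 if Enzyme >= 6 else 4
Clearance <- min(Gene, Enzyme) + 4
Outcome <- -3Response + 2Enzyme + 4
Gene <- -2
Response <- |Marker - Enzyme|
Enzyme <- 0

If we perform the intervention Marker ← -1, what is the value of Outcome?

The intervention breaks the incoming arrows to Marker: Marker <- 8 if Enzyme >= 6 else 4 no longer applies, and Marker = -1.
Response = |Marker - Enzyme|  [with Marker=-1, Enzyme=0]  = 1
Outcome = -3Response + 2Enzyme + 4  [with Response=1, Enzyme=0]  = 1

1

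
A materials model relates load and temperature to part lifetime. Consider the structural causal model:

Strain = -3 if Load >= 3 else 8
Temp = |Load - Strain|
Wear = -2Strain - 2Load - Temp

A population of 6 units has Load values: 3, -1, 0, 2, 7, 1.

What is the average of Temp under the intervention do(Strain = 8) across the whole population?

Under do(Strain=8), Strain's equation is replaced by Strain=8 for every unit. Per-unit Temp: 5, 9, 8, 6, 1, 7. Mean = 6.

6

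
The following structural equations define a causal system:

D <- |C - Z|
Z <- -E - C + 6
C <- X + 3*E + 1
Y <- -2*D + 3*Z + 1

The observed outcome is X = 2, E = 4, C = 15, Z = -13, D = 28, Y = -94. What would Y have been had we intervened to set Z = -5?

-54

Under do(Z=-5), the mechanism Z <- -E - C + 6 is discarded; Z is fixed at -5.
C = X + 3*E + 1  [with X=2, E=4]  = 15
D = |C - Z|  [with C=15, Z=-5]  = 20
Y = -2*D + 3*Z + 1  [with D=20, Z=-5]  = -54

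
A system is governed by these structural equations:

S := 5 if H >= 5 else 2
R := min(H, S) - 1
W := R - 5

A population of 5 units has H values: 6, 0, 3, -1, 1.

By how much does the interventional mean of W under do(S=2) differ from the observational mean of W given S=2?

Under do(S=2), S's equation is replaced by S=2 for every unit. Per-unit W: -4, -6, -4, -7, -5. Mean = -5.2.
Observing S=2 restricts to units where S's equation naturally yields 2: H ∈ {0, 3, -1, 1}. In that subpopulation W = -6, -4, -7, -5, mean -5.5.
Difference = -5.2 − (-5.5) = 0.3.

0.3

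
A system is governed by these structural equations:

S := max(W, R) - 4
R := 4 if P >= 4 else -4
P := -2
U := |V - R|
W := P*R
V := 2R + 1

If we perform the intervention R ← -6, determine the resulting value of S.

Under do(R=-6), the mechanism R := 4 if P >= 4 else -4 is discarded; R is fixed at -6.
W = P*R  [with P=-2, R=-6]  = 12
S = max(W, R) - 4  [with W=12, R=-6]  = 8

8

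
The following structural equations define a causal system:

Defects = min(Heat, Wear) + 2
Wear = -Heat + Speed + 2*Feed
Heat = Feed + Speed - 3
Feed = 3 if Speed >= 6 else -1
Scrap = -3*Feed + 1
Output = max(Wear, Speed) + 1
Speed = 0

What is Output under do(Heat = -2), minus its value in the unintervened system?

-2

The intervention breaks the incoming arrows to Heat: Heat = Feed + Speed - 3 no longer applies, and Heat = -2.
Feed = 3 if Speed >= 6 else -1  [with Speed=0]  = -1
Wear = -Heat + Speed + 2*Feed  [with Heat=-2, Speed=0, Feed=-1]  = 0
Output = max(Wear, Speed) + 1  [with Wear=0, Speed=0]  = 1
Without intervention: Feed = 3 if Speed >= 6 else -1  [with Speed=0]  = -1; Heat = Feed + Speed - 3  [with Feed=-1, Speed=0]  = -4; Wear = -Heat + Speed + 2*Feed  [with Heat=-4, Speed=0, Feed=-1]  = 2; Output = max(Wear, Speed) + 1  [with Wear=2, Speed=0]  = 3.
Change = 1 − 3 = -2.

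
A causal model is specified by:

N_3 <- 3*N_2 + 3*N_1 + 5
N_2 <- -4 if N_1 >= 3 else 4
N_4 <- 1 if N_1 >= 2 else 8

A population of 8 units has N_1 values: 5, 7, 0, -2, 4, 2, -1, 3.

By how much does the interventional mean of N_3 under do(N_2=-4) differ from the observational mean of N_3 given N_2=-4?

do(N_2=-4) breaks N_2's dependence on N_1. With N_2=-4 fixed, N_3 across the units is 8, 14, -7, -13, 5, -1, -10, 2, mean -0.25.
Conditioning on N_2=-4 selects the 4 unit(s) with N_1 ∈ {5, 7, 4, 3}. Their N_3 values: 8, 14, 5, 2. Mean = 7.25.
Difference = -0.25 − 7.25 = -7.5.

-7.5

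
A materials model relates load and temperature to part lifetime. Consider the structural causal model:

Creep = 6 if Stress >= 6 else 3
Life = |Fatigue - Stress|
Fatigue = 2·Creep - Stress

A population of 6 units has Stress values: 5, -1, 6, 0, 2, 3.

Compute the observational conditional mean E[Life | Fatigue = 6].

Conditioning on Fatigue=6 selects the 2 unit(s) with Stress ∈ {6, 0}. Their Life values: 0, 6. Mean = 3.

3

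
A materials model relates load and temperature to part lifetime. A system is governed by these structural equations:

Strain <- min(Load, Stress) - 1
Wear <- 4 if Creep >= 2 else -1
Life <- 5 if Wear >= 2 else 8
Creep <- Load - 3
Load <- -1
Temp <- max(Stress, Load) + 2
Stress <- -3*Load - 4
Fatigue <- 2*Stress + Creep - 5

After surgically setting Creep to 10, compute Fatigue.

Under do(Creep=10), the mechanism Creep <- Load - 3 is discarded; Creep is fixed at 10.
Stress = -3*Load - 4  [with Load=-1]  = -1
Fatigue = 2*Stress + Creep - 5  [with Stress=-1, Creep=10]  = 3

3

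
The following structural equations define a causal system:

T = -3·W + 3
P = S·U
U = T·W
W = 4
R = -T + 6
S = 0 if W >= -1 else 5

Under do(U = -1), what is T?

-9

Under do(U=-1), the mechanism U = T·W is discarded; U is fixed at -1.
Since T is not a descendant of the intervened variable, it is unaffected.
T = -3·W + 3  [with W=4]  = -9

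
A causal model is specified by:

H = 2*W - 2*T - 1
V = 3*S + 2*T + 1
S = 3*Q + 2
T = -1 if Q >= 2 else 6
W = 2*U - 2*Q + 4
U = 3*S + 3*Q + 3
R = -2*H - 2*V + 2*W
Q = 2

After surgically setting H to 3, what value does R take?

80

Intervening sets H = 3 and removes its equation (H = 2*W - 2*T - 1).
S = 3*Q + 2  [with Q=2]  = 8
U = 3*S + 3*Q + 3  [with S=8, Q=2]  = 33
T = -1 if Q >= 2 else 6  [with Q=2]  = -1
W = 2*U - 2*Q + 4  [with U=33, Q=2]  = 66
V = 3*S + 2*T + 1  [with S=8, T=-1]  = 23
R = -2*H - 2*V + 2*W  [with H=3, V=23, W=66]  = 80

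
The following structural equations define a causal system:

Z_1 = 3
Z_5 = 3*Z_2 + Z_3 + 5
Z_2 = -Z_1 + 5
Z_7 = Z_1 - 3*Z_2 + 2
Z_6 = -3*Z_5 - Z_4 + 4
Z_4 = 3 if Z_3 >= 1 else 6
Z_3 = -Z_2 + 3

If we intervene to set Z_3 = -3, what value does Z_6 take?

The intervention breaks the incoming arrows to Z_3: Z_3 = -Z_2 + 3 no longer applies, and Z_3 = -3.
Z_2 = -Z_1 + 5  [with Z_1=3]  = 2
Z_4 = 3 if Z_3 >= 1 else 6  [with Z_3=-3]  = 6
Z_5 = 3*Z_2 + Z_3 + 5  [with Z_2=2, Z_3=-3]  = 8
Z_6 = -3*Z_5 - Z_4 + 4  [with Z_5=8, Z_4=6]  = -26

-26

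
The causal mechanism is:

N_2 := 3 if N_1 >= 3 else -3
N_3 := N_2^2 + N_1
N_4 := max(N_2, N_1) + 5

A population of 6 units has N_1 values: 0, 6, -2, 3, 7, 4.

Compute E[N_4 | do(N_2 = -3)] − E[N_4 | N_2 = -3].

4

The intervention sets N_2=-3 in all 6 units regardless of N_1. Recomputing N_4 per unit gives 5, 11, 3, 8, 12, 9; average 8.
E[N_4|N_2=-3] averages over only the 2 units with N_2=-3 (N_1 = 0, -2): N_4 = 5, 3, mean 4.
Difference = 8 − 4 = 4.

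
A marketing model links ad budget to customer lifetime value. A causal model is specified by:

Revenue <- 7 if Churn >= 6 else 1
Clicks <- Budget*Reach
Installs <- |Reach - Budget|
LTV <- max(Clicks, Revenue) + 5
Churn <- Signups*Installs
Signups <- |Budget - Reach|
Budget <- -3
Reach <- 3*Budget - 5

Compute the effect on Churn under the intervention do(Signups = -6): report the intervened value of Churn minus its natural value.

The intervention breaks the incoming arrows to Signups: Signups <- |Budget - Reach| no longer applies, and Signups = -6.
Reach = 3*Budget - 5  [with Budget=-3]  = -14
Installs = |Reach - Budget|  [with Reach=-14, Budget=-3]  = 11
Churn = Signups*Installs  [with Signups=-6, Installs=11]  = -66
Without intervention: Reach = 3*Budget - 5  [with Budget=-3]  = -14; Installs = |Reach - Budget|  [with Reach=-14, Budget=-3]  = 11; Signups = |Budget - Reach|  [with Budget=-3, Reach=-14]  = 11; Churn = Signups*Installs  [with Signups=11, Installs=11]  = 121.
Change = -66 − 121 = -187.

-187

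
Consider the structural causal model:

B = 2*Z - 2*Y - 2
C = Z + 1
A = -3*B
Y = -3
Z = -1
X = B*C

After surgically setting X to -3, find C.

do(X=-3) replaces the equation X = B*C with the constant X = -3.
No directed path runs from X to C, so C keeps its natural value.
C = Z + 1  [with Z=-1]  = 0

0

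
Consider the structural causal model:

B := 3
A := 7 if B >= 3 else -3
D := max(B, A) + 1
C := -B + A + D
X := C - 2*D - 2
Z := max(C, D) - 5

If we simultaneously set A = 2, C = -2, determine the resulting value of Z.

The joint intervention fixes A = 2, C = -2, removing each variable's own equation.
D = max(B, A) + 1  [with B=3, A=2]  = 4
Z = max(C, D) - 5  [with C=-2, D=4]  = -1

-1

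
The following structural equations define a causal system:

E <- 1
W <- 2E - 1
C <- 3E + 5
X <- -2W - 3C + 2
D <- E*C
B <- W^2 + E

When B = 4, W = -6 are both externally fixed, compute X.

Under do(B = 4, W = -6), each intervened variable's structural equation is replaced by its fixed value.
C = 3E + 5  [with E=1]  = 8
X = -2W - 3C + 2  [with W=-6, C=8]  = -10

-10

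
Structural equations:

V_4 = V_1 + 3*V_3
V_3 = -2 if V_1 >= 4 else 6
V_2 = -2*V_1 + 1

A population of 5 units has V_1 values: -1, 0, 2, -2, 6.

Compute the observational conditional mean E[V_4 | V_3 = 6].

17.75

E[V_4|V_3=6] averages over only the 4 units with V_3=6 (V_1 = -1, 0, 2, -2): V_4 = 17, 18, 20, 16, mean 17.75.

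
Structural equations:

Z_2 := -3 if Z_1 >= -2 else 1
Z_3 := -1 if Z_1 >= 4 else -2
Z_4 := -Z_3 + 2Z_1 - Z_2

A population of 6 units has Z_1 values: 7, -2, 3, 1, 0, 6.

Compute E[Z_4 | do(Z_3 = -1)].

The intervention sets Z_3=-1 in all 6 units regardless of Z_1. Recomputing Z_4 per unit gives 18, 0, 10, 6, 4, 16; average 9.

9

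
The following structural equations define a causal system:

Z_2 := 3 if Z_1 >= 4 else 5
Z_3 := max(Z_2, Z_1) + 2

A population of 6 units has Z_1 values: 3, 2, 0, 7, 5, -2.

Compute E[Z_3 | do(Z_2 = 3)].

6

Under do(Z_2=3), Z_2's equation is replaced by Z_2=3 for every unit. Per-unit Z_3: 5, 5, 5, 9, 7, 5. Mean = 6.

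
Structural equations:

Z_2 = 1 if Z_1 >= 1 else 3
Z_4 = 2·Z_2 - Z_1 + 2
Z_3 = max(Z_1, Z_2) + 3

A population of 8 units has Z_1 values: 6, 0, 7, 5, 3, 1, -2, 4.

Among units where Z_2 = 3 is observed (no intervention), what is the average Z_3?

6

Conditioning on Z_2=3 selects the 2 unit(s) with Z_1 ∈ {0, -2}. Their Z_3 values: 6, 6. Mean = 6.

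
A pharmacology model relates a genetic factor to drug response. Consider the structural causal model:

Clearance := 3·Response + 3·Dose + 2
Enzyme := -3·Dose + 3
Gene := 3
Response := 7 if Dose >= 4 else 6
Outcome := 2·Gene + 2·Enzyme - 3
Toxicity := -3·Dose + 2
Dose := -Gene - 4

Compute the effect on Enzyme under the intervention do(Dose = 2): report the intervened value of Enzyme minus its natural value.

-27

The intervention breaks the incoming arrows to Dose: Dose := -Gene - 4 no longer applies, and Dose = 2.
Enzyme = -3·Dose + 3  [with Dose=2]  = -3
Without intervention: Dose = -Gene - 4  [with Gene=3]  = -7; Enzyme = -3·Dose + 3  [with Dose=-7]  = 24.
Change = -3 − 24 = -27.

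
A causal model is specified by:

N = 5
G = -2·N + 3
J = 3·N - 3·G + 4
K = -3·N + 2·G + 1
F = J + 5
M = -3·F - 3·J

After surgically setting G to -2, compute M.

Under do(G=-2), the mechanism G = -2·N + 3 is discarded; G is fixed at -2.
J = 3·N - 3·G + 4  [with N=5, G=-2]  = 25
F = J + 5  [with J=25]  = 30
M = -3·F - 3·J  [with F=30, J=25]  = -165

-165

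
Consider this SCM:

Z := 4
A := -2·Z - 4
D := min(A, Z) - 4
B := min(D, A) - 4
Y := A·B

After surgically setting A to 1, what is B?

-7

Under do(A=1), the mechanism A := -2·Z - 4 is discarded; A is fixed at 1.
D = min(A, Z) - 4  [with A=1, Z=4]  = -3
B = min(D, A) - 4  [with D=-3, A=1]  = -7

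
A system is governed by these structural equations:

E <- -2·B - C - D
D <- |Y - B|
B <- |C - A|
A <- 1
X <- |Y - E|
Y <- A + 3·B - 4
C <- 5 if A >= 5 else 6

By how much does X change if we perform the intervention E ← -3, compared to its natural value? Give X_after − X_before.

-20

Intervening sets E = -3 and removes its equation (E <- -2·B - C - D).
C = 5 if A >= 5 else 6  [with A=1]  = 6
B = |C - A|  [with C=6, A=1]  = 5
Y = A + 3·B - 4  [with A=1, B=5]  = 12
X = |Y - E|  [with Y=12, E=-3]  = 15
Without intervention: C = 5 if A >= 5 else 6  [with A=1]  = 6; B = |C - A|  [with C=6, A=1]  = 5; Y = A + 3·B - 4  [with A=1, B=5]  = 12; D = |Y - B|  [with Y=12, B=5]  = 7; E = -2·B - C - D  [with B=5, C=6, D=7]  = -23; X = |Y - E|  [with Y=12, E=-23]  = 35.
Change = 15 − 35 = -20.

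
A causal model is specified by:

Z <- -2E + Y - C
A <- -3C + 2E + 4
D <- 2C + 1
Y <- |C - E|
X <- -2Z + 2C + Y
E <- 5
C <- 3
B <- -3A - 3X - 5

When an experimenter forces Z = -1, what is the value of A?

Under do(Z=-1), the mechanism Z <- -2E + Y - C is discarded; Z is fixed at -1.
Since A is not a descendant of the intervened variable, it is unaffected.
A = -3C + 2E + 4  [with C=3, E=5]  = 5

5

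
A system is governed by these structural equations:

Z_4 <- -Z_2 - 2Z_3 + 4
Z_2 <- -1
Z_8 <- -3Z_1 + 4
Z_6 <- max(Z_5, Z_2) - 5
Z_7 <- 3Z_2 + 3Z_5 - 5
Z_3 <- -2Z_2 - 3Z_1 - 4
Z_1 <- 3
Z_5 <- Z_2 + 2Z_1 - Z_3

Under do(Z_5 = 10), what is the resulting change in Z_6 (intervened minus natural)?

-6

The intervention breaks the incoming arrows to Z_5: Z_5 <- Z_2 + 2Z_1 - Z_3 no longer applies, and Z_5 = 10.
Z_6 = max(Z_5, Z_2) - 5  [with Z_5=10, Z_2=-1]  = 5
Without intervention: Z_3 = -2Z_2 - 3Z_1 - 4  [with Z_2=-1, Z_1=3]  = -11; Z_5 = Z_2 + 2Z_1 - Z_3  [with Z_2=-1, Z_1=3, Z_3=-11]  = 16; Z_6 = max(Z_5, Z_2) - 5  [with Z_5=16, Z_2=-1]  = 11.
Change = 5 − 11 = -6.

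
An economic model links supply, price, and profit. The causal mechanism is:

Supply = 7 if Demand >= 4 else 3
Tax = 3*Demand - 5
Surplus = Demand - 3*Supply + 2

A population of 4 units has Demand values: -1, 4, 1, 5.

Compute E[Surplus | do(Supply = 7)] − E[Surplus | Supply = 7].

-2.25

Under do(Supply=7), Supply's equation is replaced by Supply=7 for every unit. Per-unit Surplus: -20, -15, -18, -14. Mean = -16.75.
Conditioning on Supply=7 selects the 2 unit(s) with Demand ∈ {4, 5}. Their Surplus values: -15, -14. Mean = -14.5.
Difference = -16.75 − (-14.5) = -2.25.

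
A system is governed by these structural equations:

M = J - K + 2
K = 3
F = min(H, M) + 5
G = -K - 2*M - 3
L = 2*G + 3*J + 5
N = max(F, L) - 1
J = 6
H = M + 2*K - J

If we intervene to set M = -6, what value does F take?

-1

The intervention breaks the incoming arrows to M: M = J - K + 2 no longer applies, and M = -6.
H = M + 2*K - J  [with M=-6, K=3, J=6]  = -6
F = min(H, M) + 5  [with H=-6, M=-6]  = -1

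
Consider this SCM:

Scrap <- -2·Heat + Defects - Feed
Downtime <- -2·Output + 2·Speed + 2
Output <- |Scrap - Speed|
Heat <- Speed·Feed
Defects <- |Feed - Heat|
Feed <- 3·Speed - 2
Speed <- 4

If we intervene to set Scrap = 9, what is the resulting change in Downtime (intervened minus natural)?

Under do(Scrap=9), the mechanism Scrap <- -2·Heat + Defects - Feed is discarded; Scrap is fixed at 9.
Output = |Scrap - Speed|  [with Scrap=9, Speed=4]  = 5
Downtime = -2·Output + 2·Speed + 2  [with Output=5, Speed=4]  = 0
Without intervention: Feed = 3·Speed - 2  [with Speed=4]  = 10; Heat = Speed·Feed  [with Speed=4, Feed=10]  = 40; Defects = |Feed - Heat|  [with Feed=10, Heat=40]  = 30; Scrap = -2·Heat + Defects - Feed  [with Heat=40, Defects=30, Feed=10]  = -60; Output = |Scrap - Speed|  [with Scrap=-60, Speed=4]  = 64; Downtime = -2·Output + 2·Speed + 2  [with Output=64, Speed=4]  = -118.
Change = 0 − (-118) = 118.

118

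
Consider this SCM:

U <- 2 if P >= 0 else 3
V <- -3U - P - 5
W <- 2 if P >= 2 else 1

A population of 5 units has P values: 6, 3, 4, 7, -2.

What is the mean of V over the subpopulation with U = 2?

-16

Conditioning on U=2 selects the 4 unit(s) with P ∈ {6, 3, 4, 7}. Their V values: -17, -14, -15, -18. Mean = -16.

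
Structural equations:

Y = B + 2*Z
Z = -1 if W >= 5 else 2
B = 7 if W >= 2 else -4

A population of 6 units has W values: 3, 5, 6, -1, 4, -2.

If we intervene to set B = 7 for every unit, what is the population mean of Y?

Under do(B=7), B's equation is replaced by B=7 for every unit. Per-unit Y: 11, 5, 5, 11, 11, 11. Mean = 9.

9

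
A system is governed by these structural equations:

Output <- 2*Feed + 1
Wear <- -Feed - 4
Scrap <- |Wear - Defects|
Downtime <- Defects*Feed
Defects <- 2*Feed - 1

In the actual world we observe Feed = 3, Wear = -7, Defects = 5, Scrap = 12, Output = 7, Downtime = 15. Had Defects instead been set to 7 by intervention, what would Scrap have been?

The intervention breaks the incoming arrows to Defects: Defects <- 2*Feed - 1 no longer applies, and Defects = 7.
Wear = -Feed - 4  [with Feed=3]  = -7
Scrap = |Wear - Defects|  [with Wear=-7, Defects=7]  = 14

14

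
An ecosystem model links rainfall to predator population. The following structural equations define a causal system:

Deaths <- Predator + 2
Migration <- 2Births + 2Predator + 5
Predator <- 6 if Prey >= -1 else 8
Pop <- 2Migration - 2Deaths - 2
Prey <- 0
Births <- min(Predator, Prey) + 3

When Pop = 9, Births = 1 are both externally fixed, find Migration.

Under do(Pop = 9, Births = 1), each intervened variable's structural equation is replaced by its fixed value.
Predator = 6 if Prey >= -1 else 8  [with Prey=0]  = 6
Migration = 2Births + 2Predator + 5  [with Births=1, Predator=6]  = 19

19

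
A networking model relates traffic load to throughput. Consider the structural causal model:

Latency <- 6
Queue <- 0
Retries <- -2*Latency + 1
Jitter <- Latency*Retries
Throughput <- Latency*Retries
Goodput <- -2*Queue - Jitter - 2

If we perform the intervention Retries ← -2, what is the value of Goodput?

10

The intervention breaks the incoming arrows to Retries: Retries <- -2*Latency + 1 no longer applies, and Retries = -2.
Jitter = Latency*Retries  [with Latency=6, Retries=-2]  = -12
Goodput = -2*Queue - Jitter - 2  [with Queue=0, Jitter=-12]  = 10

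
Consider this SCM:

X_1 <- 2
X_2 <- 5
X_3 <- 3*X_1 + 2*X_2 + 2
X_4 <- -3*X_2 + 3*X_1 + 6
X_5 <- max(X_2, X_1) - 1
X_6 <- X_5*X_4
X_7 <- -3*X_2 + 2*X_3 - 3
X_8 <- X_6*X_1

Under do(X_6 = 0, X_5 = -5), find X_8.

Under do(X_6 = 0, X_5 = -5), each intervened variable's structural equation is replaced by its fixed value.
X_8 = X_6*X_1  [with X_6=0, X_1=2]  = 0

0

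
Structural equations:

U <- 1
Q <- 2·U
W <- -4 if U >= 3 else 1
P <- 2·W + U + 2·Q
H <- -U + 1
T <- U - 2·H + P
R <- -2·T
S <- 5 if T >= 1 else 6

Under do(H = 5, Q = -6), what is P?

Setting H = 5, Q = -6 by intervention discards those variables' equations.
W = -4 if U >= 3 else 1  [with U=1]  = 1
P = 2·W + U + 2·Q  [with W=1, U=1, Q=-6]  = -9

-9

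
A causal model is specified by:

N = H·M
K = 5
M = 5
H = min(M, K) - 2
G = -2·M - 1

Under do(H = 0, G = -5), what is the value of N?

The joint intervention fixes H = 0, G = -5, removing each variable's own equation.
N = H·M  [with H=0, M=5]  = 0

0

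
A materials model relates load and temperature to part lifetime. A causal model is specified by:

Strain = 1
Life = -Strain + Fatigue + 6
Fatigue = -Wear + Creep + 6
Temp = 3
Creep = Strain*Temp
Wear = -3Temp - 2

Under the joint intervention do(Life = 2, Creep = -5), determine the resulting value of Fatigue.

Under do(Life = 2, Creep = -5), each intervened variable's structural equation is replaced by its fixed value.
Wear = -3Temp - 2  [with Temp=3]  = -11
Fatigue = -Wear + Creep + 6  [with Wear=-11, Creep=-5]  = 12

12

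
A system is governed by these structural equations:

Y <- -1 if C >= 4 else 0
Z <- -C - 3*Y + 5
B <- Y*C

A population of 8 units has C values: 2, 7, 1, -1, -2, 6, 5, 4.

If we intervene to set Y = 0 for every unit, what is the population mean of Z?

2.25

Every unit gets Y=0 under the intervention. Z values become 3, -2, 4, 6, 7, -1, 0, 1; E[Z|do(Y=0)] = 2.25.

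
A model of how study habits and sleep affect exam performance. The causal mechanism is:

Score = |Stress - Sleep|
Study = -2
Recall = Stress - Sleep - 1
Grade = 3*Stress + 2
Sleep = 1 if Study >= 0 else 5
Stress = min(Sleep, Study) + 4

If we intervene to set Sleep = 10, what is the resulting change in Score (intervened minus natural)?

Under do(Sleep=10), the mechanism Sleep = 1 if Study >= 0 else 5 is discarded; Sleep is fixed at 10.
Stress = min(Sleep, Study) + 4  [with Sleep=10, Study=-2]  = 2
Score = |Stress - Sleep|  [with Stress=2, Sleep=10]  = 8
Without intervention: Sleep = 1 if Study >= 0 else 5  [with Study=-2]  = 5; Stress = min(Sleep, Study) + 4  [with Sleep=5, Study=-2]  = 2; Score = |Stress - Sleep|  [with Stress=2, Sleep=5]  = 3.
Change = 8 − 3 = 5.

5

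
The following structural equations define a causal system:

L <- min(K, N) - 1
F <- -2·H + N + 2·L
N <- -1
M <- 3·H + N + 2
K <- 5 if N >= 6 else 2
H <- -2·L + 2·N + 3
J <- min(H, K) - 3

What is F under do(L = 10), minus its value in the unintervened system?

72

The intervention breaks the incoming arrows to L: L <- min(K, N) - 1 no longer applies, and L = 10.
H = -2·L + 2·N + 3  [with L=10, N=-1]  = -19
F = -2·H + N + 2·L  [with H=-19, N=-1, L=10]  = 57
Without intervention: K = 5 if N >= 6 else 2  [with N=-1]  = 2; L = min(K, N) - 1  [with K=2, N=-1]  = -2; H = -2·L + 2·N + 3  [with L=-2, N=-1]  = 5; F = -2·H + N + 2·L  [with H=5, N=-1, L=-2]  = -15.
Change = 57 − (-15) = 72.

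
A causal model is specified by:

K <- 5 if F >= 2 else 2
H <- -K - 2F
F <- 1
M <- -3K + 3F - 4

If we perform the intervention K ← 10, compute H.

Under do(K=10), the mechanism K <- 5 if F >= 2 else 2 is discarded; K is fixed at 10.
H = -K - 2F  [with K=10, F=1]  = -12

-12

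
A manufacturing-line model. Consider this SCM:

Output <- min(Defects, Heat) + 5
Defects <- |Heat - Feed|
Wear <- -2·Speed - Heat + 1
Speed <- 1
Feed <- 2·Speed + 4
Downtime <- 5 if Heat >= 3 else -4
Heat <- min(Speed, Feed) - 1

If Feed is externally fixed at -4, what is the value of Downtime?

Under do(Feed=-4), the mechanism Feed <- 2·Speed + 4 is discarded; Feed is fixed at -4.
Heat = min(Speed, Feed) - 1  [with Speed=1, Feed=-4]  = -5
Downtime = 5 if Heat >= 3 else -4  [with Heat=-5]  = -4

-4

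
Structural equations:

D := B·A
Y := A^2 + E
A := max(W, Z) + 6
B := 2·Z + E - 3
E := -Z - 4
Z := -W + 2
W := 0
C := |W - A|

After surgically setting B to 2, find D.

16

The intervention breaks the incoming arrows to B: B := 2·Z + E - 3 no longer applies, and B = 2.
Z = -W + 2  [with W=0]  = 2
A = max(W, Z) + 6  [with W=0, Z=2]  = 8
D = B·A  [with B=2, A=8]  = 16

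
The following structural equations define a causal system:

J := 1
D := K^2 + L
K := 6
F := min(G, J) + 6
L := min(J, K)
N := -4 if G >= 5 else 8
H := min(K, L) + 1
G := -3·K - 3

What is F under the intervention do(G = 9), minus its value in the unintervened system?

do(G=9) replaces the equation G := -3·K - 3 with the constant G = 9.
F = min(G, J) + 6  [with G=9, J=1]  = 7
Without intervention: G = -3·K - 3  [with K=6]  = -21; F = min(G, J) + 6  [with G=-21, J=1]  = -15.
Change = 7 − (-15) = 22.

22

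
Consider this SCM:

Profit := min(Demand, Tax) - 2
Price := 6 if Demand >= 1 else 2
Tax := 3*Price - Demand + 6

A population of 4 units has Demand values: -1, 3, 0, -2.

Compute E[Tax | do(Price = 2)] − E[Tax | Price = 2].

-1

Under do(Price=2), Price's equation is replaced by Price=2 for every unit. Per-unit Tax: 13, 9, 12, 14. Mean = 12.
Conditioning on Price=2 selects the 3 unit(s) with Demand ∈ {-1, 0, -2}. Their Tax values: 13, 12, 14. Mean = 13.
Difference = 12 − 13 = -1.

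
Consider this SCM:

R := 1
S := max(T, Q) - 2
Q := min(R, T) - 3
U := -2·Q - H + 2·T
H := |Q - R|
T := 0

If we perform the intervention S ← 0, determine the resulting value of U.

2

The intervention breaks the incoming arrows to S: S := max(T, Q) - 2 no longer applies, and S = 0.
Since U is not a descendant of the intervened variable, it is unaffected.
Q = min(R, T) - 3  [with R=1, T=0]  = -3
H = |Q - R|  [with Q=-3, R=1]  = 4
U = -2·Q - H + 2·T  [with Q=-3, H=4, T=0]  = 2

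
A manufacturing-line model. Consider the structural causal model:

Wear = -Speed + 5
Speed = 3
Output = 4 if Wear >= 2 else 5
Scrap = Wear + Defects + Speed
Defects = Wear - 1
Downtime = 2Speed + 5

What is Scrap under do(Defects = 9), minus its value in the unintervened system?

8

The intervention breaks the incoming arrows to Defects: Defects = Wear - 1 no longer applies, and Defects = 9.
Wear = -Speed + 5  [with Speed=3]  = 2
Scrap = Wear + Defects + Speed  [with Wear=2, Defects=9, Speed=3]  = 14
Without intervention: Wear = -Speed + 5  [with Speed=3]  = 2; Defects = Wear - 1  [with Wear=2]  = 1; Scrap = Wear + Defects + Speed  [with Wear=2, Defects=1, Speed=3]  = 6.
Change = 14 − 6 = 8.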